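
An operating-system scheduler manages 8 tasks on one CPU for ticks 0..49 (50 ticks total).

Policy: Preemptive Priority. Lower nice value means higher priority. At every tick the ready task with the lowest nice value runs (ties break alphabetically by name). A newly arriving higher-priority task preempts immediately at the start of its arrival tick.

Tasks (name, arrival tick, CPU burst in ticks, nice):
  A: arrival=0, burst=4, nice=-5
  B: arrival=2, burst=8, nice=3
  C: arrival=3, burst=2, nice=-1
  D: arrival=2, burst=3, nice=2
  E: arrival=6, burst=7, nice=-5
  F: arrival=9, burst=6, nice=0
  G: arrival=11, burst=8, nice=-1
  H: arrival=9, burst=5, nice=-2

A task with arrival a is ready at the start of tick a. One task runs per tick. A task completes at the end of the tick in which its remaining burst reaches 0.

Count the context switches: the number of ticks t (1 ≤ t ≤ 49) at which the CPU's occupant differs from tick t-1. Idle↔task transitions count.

t=0: ready={A} → run A
t=1: ready={A} → run A
t=2: ready={A,B,D} → run A
t=3: ready={A,B,C,D} → run A
t=4: ready={B,C,D} → run C
t=5: ready={B,C,D} → run C
t=6: ready={B,D,E} → run E
t=7: ready={B,D,E} → run E
t=8: ready={B,D,E} → run E
t=9: ready={B,D,E,F,H} → run E
t=10: ready={B,D,E,F,H} → run E
t=11: ready={B,D,E,F,G,H} → run E
t=12: ready={B,D,E,F,G,H} → run E
t=13: ready={B,D,F,G,H} → run H
t=14: ready={B,D,F,G,H} → run H
t=15: ready={B,D,F,G,H} → run H
t=16: ready={B,D,F,G,H} → run H
t=17: ready={B,D,F,G,H} → run H
t=18: ready={B,D,F,G} → run G
t=19: ready={B,D,F,G} → run G
t=20: ready={B,D,F,G} → run G
t=21: ready={B,D,F,G} → run G
t=22: ready={B,D,F,G} → run G
t=23: ready={B,D,F,G} → run G
t=24: ready={B,D,F,G} → run G
t=25: ready={B,D,F,G} → run G
t=26: ready={B,D,F} → run F
t=27: ready={B,D,F} → run F
t=28: ready={B,D,F} → run F
t=29: ready={B,D,F} → run F
t=30: ready={B,D,F} → run F
t=31: ready={B,D,F} → run F
t=32: ready={B,D} → run D
t=33: ready={B,D} → run D
t=34: ready={B,D} → run D
t=35: ready={B} → run B
t=36: ready={B} → run B
t=37: ready={B} → run B
t=38: ready={B} → run B
t=39: ready={B} → run B
t=40: ready={B} → run B
t=41: ready={B} → run B
t=42: ready={B} → run B
t=43: (idle)
t=44: (idle)
t=45: (idle)
t=46: (idle)
t=47: (idle)
t=48: (idle)
t=49: (idle)

context switches = 8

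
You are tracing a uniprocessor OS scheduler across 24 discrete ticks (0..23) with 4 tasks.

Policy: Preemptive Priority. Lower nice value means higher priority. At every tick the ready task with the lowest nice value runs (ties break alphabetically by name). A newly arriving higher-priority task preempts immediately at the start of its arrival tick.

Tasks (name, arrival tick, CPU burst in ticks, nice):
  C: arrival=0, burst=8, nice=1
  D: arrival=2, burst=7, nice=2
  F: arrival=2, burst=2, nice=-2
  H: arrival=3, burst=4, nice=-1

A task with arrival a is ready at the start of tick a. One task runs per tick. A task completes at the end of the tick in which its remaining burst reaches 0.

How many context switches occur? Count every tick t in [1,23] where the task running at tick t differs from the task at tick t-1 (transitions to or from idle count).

context switches = 5

t=0: ready={C} → run C
t=1: ready={C} → run C
t=2: ready={C,D,F} → run F
t=3: ready={C,D,F,H} → run F
t=4: ready={C,D,H} → run H
t=5: ready={C,D,H} → run H
t=6: ready={C,D,H} → run H
t=7: ready={C,D,H} → run H
t=8: ready={C,D} → run C
t=9: ready={C,D} → run C
t=10: ready={C,D} → run C
t=11: ready={C,D} → run C
t=12: ready={C,D} → run C
t=13: ready={C,D} → run C
t=14: ready={D} → run D
t=15: ready={D} → run D
t=16: ready={D} → run D
t=17: ready={D} → run D
t=18: ready={D} → run D
t=19: ready={D} → run D
t=20: ready={D} → run D
t=21: (idle)
t=22: (idle)
t=23: (idle)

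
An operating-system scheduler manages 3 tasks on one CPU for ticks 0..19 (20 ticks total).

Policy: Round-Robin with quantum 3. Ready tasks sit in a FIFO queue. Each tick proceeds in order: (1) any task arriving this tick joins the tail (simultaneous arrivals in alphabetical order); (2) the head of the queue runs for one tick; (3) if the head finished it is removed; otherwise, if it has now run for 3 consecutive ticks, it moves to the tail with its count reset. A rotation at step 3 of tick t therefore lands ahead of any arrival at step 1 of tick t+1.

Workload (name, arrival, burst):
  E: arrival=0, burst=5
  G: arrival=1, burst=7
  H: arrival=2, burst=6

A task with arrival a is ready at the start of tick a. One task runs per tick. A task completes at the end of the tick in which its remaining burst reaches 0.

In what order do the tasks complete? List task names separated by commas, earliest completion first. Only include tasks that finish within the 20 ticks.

completion order = E, H, G

t=0: queue=[E] q_used=0 → run E
t=1: queue=[E,G] q_used=1 → run E
t=2: queue=[E,G,H] q_used=2 → run E
t=3: queue=[G,H,E] q_used=0 → run G
t=4: queue=[G,H,E] q_used=1 → run G
t=5: queue=[G,H,E] q_used=2 → run G
t=6: queue=[H,E,G] q_used=0 → run H
t=7: queue=[H,E,G] q_used=1 → run H
t=8: queue=[H,E,G] q_used=2 → run H
t=9: queue=[E,G,H] q_used=0 → run E
t=10: queue=[E,G,H] q_used=1 → run E
t=11: queue=[G,H] q_used=0 → run G
t=12: queue=[G,H] q_used=1 → run G
t=13: queue=[G,H] q_used=2 → run G
t=14: queue=[H,G] q_used=0 → run H
t=15: queue=[H,G] q_used=1 → run H
t=16: queue=[H,G] q_used=2 → run H
t=17: queue=[G] q_used=0 → run G
t=18: (idle)
t=19: (idle)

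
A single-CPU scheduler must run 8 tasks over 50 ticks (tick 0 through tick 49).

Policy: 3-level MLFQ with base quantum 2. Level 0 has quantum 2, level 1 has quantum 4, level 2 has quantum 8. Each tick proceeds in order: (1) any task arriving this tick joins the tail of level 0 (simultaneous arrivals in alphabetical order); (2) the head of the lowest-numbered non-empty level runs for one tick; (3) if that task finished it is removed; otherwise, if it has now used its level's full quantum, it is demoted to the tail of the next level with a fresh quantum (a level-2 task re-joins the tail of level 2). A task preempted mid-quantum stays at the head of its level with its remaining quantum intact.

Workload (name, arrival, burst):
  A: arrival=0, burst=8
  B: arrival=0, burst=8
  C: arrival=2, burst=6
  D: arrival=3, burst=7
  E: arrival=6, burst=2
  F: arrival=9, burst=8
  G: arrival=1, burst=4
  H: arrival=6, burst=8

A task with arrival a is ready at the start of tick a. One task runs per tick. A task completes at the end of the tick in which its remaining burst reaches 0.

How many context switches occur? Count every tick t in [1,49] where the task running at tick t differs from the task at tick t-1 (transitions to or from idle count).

context switches = 19

t=0: L0/L1/L2 = AB/-/- → run A
t=1: L0/L1/L2 = ABG/-/- → run A
t=2: L0/L1/L2 = BGC/A/- → run B
t=3: L0/L1/L2 = BGCD/A/- → run B
t=4: L0/L1/L2 = GCD/AB/- → run G
t=5: L0/L1/L2 = GCD/AB/- → run G
t=6: L0/L1/L2 = CDEH/ABG/- → run C
t=7: L0/L1/L2 = CDEH/ABG/- → run C
t=8: L0/L1/L2 = DEH/ABGC/- → run D
t=9: L0/L1/L2 = DEHF/ABGC/- → run D
t=10: L0/L1/L2 = EHF/ABGCD/- → run E
t=11: L0/L1/L2 = EHF/ABGCD/- → run E
t=12: L0/L1/L2 = HF/ABGCD/- → run H
t=13: L0/L1/L2 = HF/ABGCD/- → run H
t=14: L0/L1/L2 = F/ABGCDH/- → run F
t=15: L0/L1/L2 = F/ABGCDH/- → run F
t=16: L0/L1/L2 = -/ABGCDHF/- → run A
t=17: L0/L1/L2 = -/ABGCDHF/- → run A
t=18: L0/L1/L2 = -/ABGCDHF/- → run A
t=19: L0/L1/L2 = -/ABGCDHF/- → run A
t=20: L0/L1/L2 = -/BGCDHF/A → run B
t=21: L0/L1/L2 = -/BGCDHF/A → run B
t=22: L0/L1/L2 = -/BGCDHF/A → run B
t=23: L0/L1/L2 = -/BGCDHF/A → run B
t=24: L0/L1/L2 = -/GCDHF/AB → run G
t=25: L0/L1/L2 = -/GCDHF/AB → run G
t=26: L0/L1/L2 = -/CDHF/AB → run C
t=27: L0/L1/L2 = -/CDHF/AB → run C
t=28: L0/L1/L2 = -/CDHF/AB → run C
t=29: L0/L1/L2 = -/CDHF/AB → run C
t=30: L0/L1/L2 = -/DHF/AB → run D
t=31: L0/L1/L2 = -/DHF/AB → run D
t=32: L0/L1/L2 = -/DHF/AB → run D
t=33: L0/L1/L2 = -/DHF/AB → run D
t=34: L0/L1/L2 = -/HF/ABD → run H
t=35: L0/L1/L2 = -/HF/ABD → run H
t=36: L0/L1/L2 = -/HF/ABD → run H
t=37: L0/L1/L2 = -/HF/ABD → run H
t=38: L0/L1/L2 = -/F/ABDH → run F
t=39: L0/L1/L2 = -/F/ABDH → run F
t=40: L0/L1/L2 = -/F/ABDH → run F
t=41: L0/L1/L2 = -/F/ABDH → run F
t=42: L0/L1/L2 = -/-/ABDHF → run A
t=43: L0/L1/L2 = -/-/ABDHF → run A
t=44: L0/L1/L2 = -/-/BDHF → run B
t=45: L0/L1/L2 = -/-/BDHF → run B
t=46: L0/L1/L2 = -/-/DHF → run D
t=47: L0/L1/L2 = -/-/HF → run H
t=48: L0/L1/L2 = -/-/HF → run H
t=49: L0/L1/L2 = -/-/F → run F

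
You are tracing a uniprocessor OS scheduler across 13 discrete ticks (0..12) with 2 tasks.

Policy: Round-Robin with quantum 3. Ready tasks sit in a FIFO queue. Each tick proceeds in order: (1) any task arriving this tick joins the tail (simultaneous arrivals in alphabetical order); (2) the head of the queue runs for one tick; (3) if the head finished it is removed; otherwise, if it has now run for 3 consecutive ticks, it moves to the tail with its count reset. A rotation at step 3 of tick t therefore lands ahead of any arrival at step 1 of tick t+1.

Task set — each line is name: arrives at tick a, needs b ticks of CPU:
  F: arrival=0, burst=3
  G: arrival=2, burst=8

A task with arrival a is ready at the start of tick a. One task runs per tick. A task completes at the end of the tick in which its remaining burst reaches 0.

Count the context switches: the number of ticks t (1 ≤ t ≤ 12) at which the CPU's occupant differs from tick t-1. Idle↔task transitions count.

context switches = 2

t=0: queue=[F] q_used=0 → run F
t=1: queue=[F] q_used=1 → run F
t=2: queue=[F,G] q_used=2 → run F
t=3: queue=[G] q_used=0 → run G
t=4: queue=[G] q_used=1 → run G
t=5: queue=[G] q_used=2 → run G
t=6: queue=[G] q_used=0 → run G
t=7: queue=[G] q_used=1 → run G
t=8: queue=[G] q_used=2 → run G
t=9: queue=[G] q_used=0 → run G
t=10: queue=[G] q_used=1 → run G
t=11: (idle)
t=12: (idle)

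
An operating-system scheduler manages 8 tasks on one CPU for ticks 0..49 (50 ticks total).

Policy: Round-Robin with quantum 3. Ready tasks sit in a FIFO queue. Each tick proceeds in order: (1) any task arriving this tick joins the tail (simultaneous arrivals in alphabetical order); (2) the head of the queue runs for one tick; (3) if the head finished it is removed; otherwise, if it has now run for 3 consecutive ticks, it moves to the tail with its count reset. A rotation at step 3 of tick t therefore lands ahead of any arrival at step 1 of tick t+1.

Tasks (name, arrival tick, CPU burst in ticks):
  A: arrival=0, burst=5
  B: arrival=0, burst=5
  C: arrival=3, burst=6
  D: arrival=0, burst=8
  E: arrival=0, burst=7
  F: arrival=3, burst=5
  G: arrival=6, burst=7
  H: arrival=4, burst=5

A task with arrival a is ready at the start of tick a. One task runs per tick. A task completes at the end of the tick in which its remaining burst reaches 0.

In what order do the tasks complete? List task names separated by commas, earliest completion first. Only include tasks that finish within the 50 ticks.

t=0: queue=[A,B,D,E] q_used=0 → run A
t=1: queue=[A,B,D,E] q_used=1 → run A
t=2: queue=[A,B,D,E] q_used=2 → run A
t=3: queue=[B,D,E,A,C,F] q_used=0 → run B
t=4: queue=[B,D,E,A,C,F,H] q_used=1 → run B
t=5: queue=[B,D,E,A,C,F,H] q_used=2 → run B
t=6: queue=[D,E,A,C,F,H,B,G] q_used=0 → run D
t=7: queue=[D,E,A,C,F,H,B,G] q_used=1 → run D
t=8: queue=[D,E,A,C,F,H,B,G] q_used=2 → run D
t=9: queue=[E,A,C,F,H,B,G,D] q_used=0 → run E
t=10: queue=[E,A,C,F,H,B,G,D] q_used=1 → run E
t=11: queue=[E,A,C,F,H,B,G,D] q_used=2 → run E
t=12: queue=[A,C,F,H,B,G,D,E] q_used=0 → run A
t=13: queue=[A,C,F,H,B,G,D,E] q_used=1 → run A
t=14: queue=[C,F,H,B,G,D,E] q_used=0 → run C
t=15: queue=[C,F,H,B,G,D,E] q_used=1 → run C
t=16: queue=[C,F,H,B,G,D,E] q_used=2 → run C
t=17: queue=[F,H,B,G,D,E,C] q_used=0 → run F
t=18: queue=[F,H,B,G,D,E,C] q_used=1 → run F
t=19: queue=[F,H,B,G,D,E,C] q_used=2 → run F
t=20: queue=[H,B,G,D,E,C,F] q_used=0 → run H
t=21: queue=[H,B,G,D,E,C,F] q_used=1 → run H
t=22: queue=[H,B,G,D,E,C,F] q_used=2 → run H
t=23: queue=[B,G,D,E,C,F,H] q_used=0 → run B
t=24: queue=[B,G,D,E,C,F,H] q_used=1 → run B
t=25: queue=[G,D,E,C,F,H] q_used=0 → run G
t=26: queue=[G,D,E,C,F,H] q_used=1 → run G
t=27: queue=[G,D,E,C,F,H] q_used=2 → run G
t=28: queue=[D,E,C,F,H,G] q_used=0 → run D
t=29: queue=[D,E,C,F,H,G] q_used=1 → run D
t=30: queue=[D,E,C,F,H,G] q_used=2 → run D
t=31: queue=[E,C,F,H,G,D] q_used=0 → run E
t=32: queue=[E,C,F,H,G,D] q_used=1 → run E
t=33: queue=[E,C,F,H,G,D] q_used=2 → run E
t=34: queue=[C,F,H,G,D,E] q_used=0 → run C
t=35: queue=[C,F,H,G,D,E] q_used=1 → run C
t=36: queue=[C,F,H,G,D,E] q_used=2 → run C
t=37: queue=[F,H,G,D,E] q_used=0 → run F
t=38: queue=[F,H,G,D,E] q_used=1 → run F
t=39: queue=[H,G,D,E] q_used=0 → run H
t=40: queue=[H,G,D,E] q_used=1 → run H
t=41: queue=[G,D,E] q_used=0 → run G
t=42: queue=[G,D,E] q_used=1 → run G
t=43: queue=[G,D,E] q_used=2 → run G
t=44: queue=[D,E,G] q_used=0 → run D
t=45: queue=[D,E,G] q_used=1 → run D
t=46: queue=[E,G] q_used=0 → run E
t=47: queue=[G] q_used=0 → run G
t=48: (idle)
t=49: (idle)

completion order = A, B, C, F, H, D, E, G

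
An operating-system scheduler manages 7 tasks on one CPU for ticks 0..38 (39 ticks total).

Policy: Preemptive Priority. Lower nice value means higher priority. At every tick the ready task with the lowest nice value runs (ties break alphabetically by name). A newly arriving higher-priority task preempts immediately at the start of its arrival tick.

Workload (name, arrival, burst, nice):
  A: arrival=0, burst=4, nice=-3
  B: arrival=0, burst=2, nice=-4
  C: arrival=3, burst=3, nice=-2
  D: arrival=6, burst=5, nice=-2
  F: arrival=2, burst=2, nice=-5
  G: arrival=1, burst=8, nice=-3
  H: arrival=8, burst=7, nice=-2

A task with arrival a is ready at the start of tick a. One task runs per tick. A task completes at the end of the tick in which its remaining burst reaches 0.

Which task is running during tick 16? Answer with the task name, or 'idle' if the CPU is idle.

running at tick 16 = C

t=0: ready={A,B} → run B
t=1: ready={A,B,G} → run B
t=2: ready={A,F,G} → run F
t=3: ready={A,C,F,G} → run F
t=4: ready={A,C,G} → run A
t=5: ready={A,C,G} → run A
t=6: ready={A,C,D,G} → run A
t=7: ready={A,C,D,G} → run A
t=8: ready={C,D,G,H} → run G
t=9: ready={C,D,G,H} → run G
t=10: ready={C,D,G,H} → run G
t=11: ready={C,D,G,H} → run G
t=12: ready={C,D,G,H} → run G
t=13: ready={C,D,G,H} → run G
t=14: ready={C,D,G,H} → run G
t=15: ready={C,D,G,H} → run G
t=16: ready={C,D,H} → run C
t=17: ready={C,D,H} → run C
t=18: ready={C,D,H} → run C
t=19: ready={D,H} → run D
t=20: ready={D,H} → run D
t=21: ready={D,H} → run D
t=22: ready={D,H} → run D
t=23: ready={D,H} → run D
t=24: ready={H} → run H
t=25: ready={H} → run H
t=26: ready={H} → run H
t=27: ready={H} → run H
t=28: ready={H} → run H
t=29: ready={H} → run H
t=30: ready={H} → run H
t=31: (idle)
t=32: (idle)
t=33: (idle)
t=34: (idle)
t=35: (idle)
t=36: (idle)
t=37: (idle)
t=38: (idle)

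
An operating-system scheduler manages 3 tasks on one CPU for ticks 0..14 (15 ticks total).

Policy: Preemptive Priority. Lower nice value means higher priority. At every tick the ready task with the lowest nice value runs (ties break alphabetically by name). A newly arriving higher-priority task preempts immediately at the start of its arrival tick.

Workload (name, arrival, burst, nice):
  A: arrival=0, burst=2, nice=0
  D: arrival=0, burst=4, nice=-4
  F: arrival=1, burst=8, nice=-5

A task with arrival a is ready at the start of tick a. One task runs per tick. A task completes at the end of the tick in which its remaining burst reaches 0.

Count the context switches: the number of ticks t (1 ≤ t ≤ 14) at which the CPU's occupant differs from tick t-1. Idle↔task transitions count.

context switches = 4

t=0: ready={A,D} → run D
t=1: ready={A,D,F} → run F
t=2: ready={A,D,F} → run F
t=3: ready={A,D,F} → run F
t=4: ready={A,D,F} → run F
t=5: ready={A,D,F} → run F
t=6: ready={A,D,F} → run F
t=7: ready={A,D,F} → run F
t=8: ready={A,D,F} → run F
t=9: ready={A,D} → run D
t=10: ready={A,D} → run D
t=11: ready={A,D} → run D
t=12: ready={A} → run A
t=13: ready={A} → run A
t=14: (idle)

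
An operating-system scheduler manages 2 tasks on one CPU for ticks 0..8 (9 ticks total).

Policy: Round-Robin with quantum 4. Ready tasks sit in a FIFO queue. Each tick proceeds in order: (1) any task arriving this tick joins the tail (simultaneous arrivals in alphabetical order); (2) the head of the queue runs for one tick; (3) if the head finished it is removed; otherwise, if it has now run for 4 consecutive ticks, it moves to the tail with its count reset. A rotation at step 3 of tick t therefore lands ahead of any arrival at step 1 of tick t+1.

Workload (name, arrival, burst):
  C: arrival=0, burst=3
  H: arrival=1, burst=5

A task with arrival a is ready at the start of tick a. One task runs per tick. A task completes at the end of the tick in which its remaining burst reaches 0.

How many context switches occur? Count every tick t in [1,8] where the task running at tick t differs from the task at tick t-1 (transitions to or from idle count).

context switches = 2

t=0: queue=[C] q_used=0 → run C
t=1: queue=[C,H] q_used=1 → run C
t=2: queue=[C,H] q_used=2 → run C
t=3: queue=[H] q_used=0 → run H
t=4: queue=[H] q_used=1 → run H
t=5: queue=[H] q_used=2 → run H
t=6: queue=[H] q_used=3 → run H
t=7: queue=[H] q_used=0 → run H
t=8: (idle)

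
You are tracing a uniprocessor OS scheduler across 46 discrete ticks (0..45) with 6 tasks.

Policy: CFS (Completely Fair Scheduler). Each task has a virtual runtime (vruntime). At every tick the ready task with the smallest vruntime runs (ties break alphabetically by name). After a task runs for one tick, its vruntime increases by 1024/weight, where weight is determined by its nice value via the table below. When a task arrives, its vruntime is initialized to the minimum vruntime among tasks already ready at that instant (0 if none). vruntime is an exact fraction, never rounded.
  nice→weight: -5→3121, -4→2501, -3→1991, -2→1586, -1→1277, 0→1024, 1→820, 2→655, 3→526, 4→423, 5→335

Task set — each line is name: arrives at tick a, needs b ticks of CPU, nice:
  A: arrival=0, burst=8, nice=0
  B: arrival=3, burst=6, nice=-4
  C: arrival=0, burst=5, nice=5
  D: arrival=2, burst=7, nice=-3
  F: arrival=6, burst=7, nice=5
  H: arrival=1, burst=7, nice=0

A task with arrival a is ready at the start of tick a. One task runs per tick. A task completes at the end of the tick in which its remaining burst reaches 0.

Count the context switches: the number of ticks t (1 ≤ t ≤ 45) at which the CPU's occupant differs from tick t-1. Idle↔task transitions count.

t=0: vr[A=0 C=0] → run A
t=1: vr[A=1 C=0 H=0] → run C
t=2: vr[A=1 C=1024/335 D=0 H=0] → run D
t=3: vr[A=1 B=0 C=1024/335 D=1024/1991 H=0] → run B
t=4: vr[A=1 B=1024/2501 C=1024/335 D=1024/1991 H=0] → run H
t=5: vr[A=1 B=1024/2501 C=1024/335 D=1024/1991 H=1] → run B
t=6: vr[A=1 B=2048/2501 C=1024/335 D=1024/1991 F=1024/1991 H=1] → run D
t=7: vr[A=1 B=2048/2501 C=1024/335 D=2048/1991 F=1024/1991 H=1] → run F
t=8: vr[A=1 B=2048/2501 C=1024/335 D=2048/1991 F=2381824/666985 H=1] → run B
t=9: vr[A=1 B=3072/2501 C=1024/335 D=2048/1991 F=2381824/666985 H=1] → run A
t=10: vr[A=2 B=3072/2501 C=1024/335 D=2048/1991 F=2381824/666985 H=1] → run H
t=11: vr[A=2 B=3072/2501 C=1024/335 D=2048/1991 F=2381824/666985 H=2] → run D
t=12: vr[A=2 B=3072/2501 C=1024/335 D=3072/1991 F=2381824/666985 H=2] → run B
t=13: vr[A=2 B=4096/2501 C=1024/335 D=3072/1991 F=2381824/666985 H=2] → run D
t=14: vr[A=2 B=4096/2501 C=1024/335 D=4096/1991 F=2381824/666985 H=2] → run B
t=15: vr[A=2 B=5120/2501 C=1024/335 D=4096/1991 F=2381824/666985 H=2] → run A
t=16: vr[A=3 B=5120/2501 C=1024/335 D=4096/1991 F=2381824/666985 H=2] → run H
t=17: vr[A=3 B=5120/2501 C=1024/335 D=4096/1991 F=2381824/666985 H=3] → run B
t=18: vr[A=3 C=1024/335 D=4096/1991 F=2381824/666985 H=3] → run D
t=19: vr[A=3 C=1024/335 D=5120/1991 F=2381824/666985 H=3] → run D
t=20: vr[A=3 C=1024/335 D=6144/1991 F=2381824/666985 H=3] → run A
t=21: vr[A=4 C=1024/335 D=6144/1991 F=2381824/666985 H=3] → run H
t=22: vr[A=4 C=1024/335 D=6144/1991 F=2381824/666985 H=4] → run C
t=23: vr[A=4 C=2048/335 D=6144/1991 F=2381824/666985 H=4] → run D
t=24: vr[A=4 C=2048/335 F=2381824/666985 H=4] → run F
t=25: vr[A=4 C=2048/335 F=4420608/666985 H=4] → run A
t=26: vr[A=5 C=2048/335 F=4420608/666985 H=4] → run H
t=27: vr[A=5 C=2048/335 F=4420608/666985 H=5] → run A
t=28: vr[A=6 C=2048/335 F=4420608/666985 H=5] → run H
t=29: vr[A=6 C=2048/335 F=4420608/666985 H=6] → run A
t=30: vr[A=7 C=2048/335 F=4420608/666985 H=6] → run H
t=31: vr[A=7 C=2048/335 F=4420608/666985] → run C
t=32: vr[A=7 C=3072/335 F=4420608/666985] → run F
t=33: vr[A=7 C=3072/335 F=6459392/666985] → run A
t=34: vr[C=3072/335 F=6459392/666985] → run C
t=35: vr[C=4096/335 F=6459392/666985] → run F
t=36: vr[C=4096/335 F=8498176/666985] → run C
t=37: vr[F=8498176/666985] → run F
t=38: vr[F=2107392/133397] → run F
t=39: vr[F=12575744/666985] → run F
t=40: (idle)
t=41: (idle)
t=42: (idle)
t=43: (idle)
t=44: (idle)
t=45: (idle)

context switches = 37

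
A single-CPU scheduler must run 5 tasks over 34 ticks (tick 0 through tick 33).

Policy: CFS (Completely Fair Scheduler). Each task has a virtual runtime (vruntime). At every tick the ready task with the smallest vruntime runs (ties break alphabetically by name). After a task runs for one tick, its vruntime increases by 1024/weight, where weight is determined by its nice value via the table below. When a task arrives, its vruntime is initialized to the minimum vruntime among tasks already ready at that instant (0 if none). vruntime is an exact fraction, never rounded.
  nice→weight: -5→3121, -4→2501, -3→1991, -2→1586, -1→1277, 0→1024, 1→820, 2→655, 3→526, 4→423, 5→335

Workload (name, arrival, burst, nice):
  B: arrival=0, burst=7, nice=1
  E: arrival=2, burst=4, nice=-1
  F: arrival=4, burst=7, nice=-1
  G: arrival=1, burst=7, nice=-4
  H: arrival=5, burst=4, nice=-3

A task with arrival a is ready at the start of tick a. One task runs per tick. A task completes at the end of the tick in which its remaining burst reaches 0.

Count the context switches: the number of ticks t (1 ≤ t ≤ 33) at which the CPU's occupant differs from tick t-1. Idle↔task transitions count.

context switches = 27

t=0: vr[B=0] → run B
t=1: vr[B=256/205 G=256/205] → run B
t=2: vr[B=512/205 E=256/205 G=256/205] → run E
t=3: vr[B=512/205 E=536832/261785 G=256/205] → run G
t=4: vr[B=512/205 E=536832/261785 F=20736/12505 G=20736/12505] → run F
t=5: vr[B=512/205 E=536832/261785 F=39284992/15968885 G=20736/12505 H=20736/12505] → run G
t=6: vr[B=512/205 E=536832/261785 F=39284992/15968885 G=25856/12505 H=20736/12505] → run H
t=7: vr[B=512/205 E=536832/261785 F=39284992/15968885 G=25856/12505 H=54090496/24897455] → run E
t=8: vr[B=512/205 E=746752/261785 F=39284992/15968885 G=25856/12505 H=54090496/24897455] → run G
t=9: vr[B=512/205 E=746752/261785 F=39284992/15968885 G=30976/12505 H=54090496/24897455] → run H
t=10: vr[B=512/205 E=746752/261785 F=39284992/15968885 G=30976/12505 H=66895616/24897455] → run F
t=11: vr[B=512/205 E=746752/261785 F=52090112/15968885 G=30976/12505 H=66895616/24897455] → run G
t=12: vr[B=512/205 E=746752/261785 F=52090112/15968885 G=36096/12505 H=66895616/24897455] → run B
t=13: vr[B=768/205 E=746752/261785 F=52090112/15968885 G=36096/12505 H=66895616/24897455] → run H
t=14: vr[B=768/205 E=746752/261785 F=52090112/15968885 G=36096/12505 H=79700736/24897455] → run E
t=15: vr[B=768/205 E=956672/261785 F=52090112/15968885 G=36096/12505 H=79700736/24897455] → run G
t=16: vr[B=768/205 E=956672/261785 F=52090112/15968885 G=41216/12505 H=79700736/24897455] → run H
t=17: vr[B=768/205 E=956672/261785 F=52090112/15968885 G=41216/12505] → run F
t=18: vr[B=768/205 E=956672/261785 F=64895232/15968885 G=41216/12505] → run G
t=19: vr[B=768/205 E=956672/261785 F=64895232/15968885 G=46336/12505] → run E
t=20: vr[B=768/205 F=64895232/15968885 G=46336/12505] → run G
t=21: vr[B=768/205 F=64895232/15968885] → run B
t=22: vr[B=1024/205 F=64895232/15968885] → run F
t=23: vr[B=1024/205 F=77700352/15968885] → run F
t=24: vr[B=1024/205 F=90505472/15968885] → run B
t=25: vr[B=256/41 F=90505472/15968885] → run F
t=26: vr[B=256/41 F=103310592/15968885] → run B
t=27: vr[B=1536/205 F=103310592/15968885] → run F
t=28: vr[B=1536/205] → run B
t=29: (idle)
t=30: (idle)
t=31: (idle)
t=32: (idle)
t=33: (idle)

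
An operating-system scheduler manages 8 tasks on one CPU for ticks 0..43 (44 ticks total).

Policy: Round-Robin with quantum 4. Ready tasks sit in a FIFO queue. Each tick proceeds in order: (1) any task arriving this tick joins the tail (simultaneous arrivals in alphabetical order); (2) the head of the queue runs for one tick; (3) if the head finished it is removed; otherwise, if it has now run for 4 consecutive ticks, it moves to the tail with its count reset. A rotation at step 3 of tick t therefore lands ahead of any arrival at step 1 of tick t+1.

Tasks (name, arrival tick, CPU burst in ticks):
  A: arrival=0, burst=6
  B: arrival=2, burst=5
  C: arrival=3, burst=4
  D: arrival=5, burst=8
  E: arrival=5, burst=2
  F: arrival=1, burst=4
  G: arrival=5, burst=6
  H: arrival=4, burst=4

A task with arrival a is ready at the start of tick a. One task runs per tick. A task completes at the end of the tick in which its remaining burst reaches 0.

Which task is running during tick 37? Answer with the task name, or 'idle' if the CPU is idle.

t=0: queue=[A] q_used=0 → run A
t=1: queue=[A,F] q_used=1 → run A
t=2: queue=[A,F,B] q_used=2 → run A
t=3: queue=[A,F,B,C] q_used=3 → run A
t=4: queue=[F,B,C,A,H] q_used=0 → run F
t=5: queue=[F,B,C,A,H,D,E,G] q_used=1 → run F
t=6: queue=[F,B,C,A,H,D,E,G] q_used=2 → run F
t=7: queue=[F,B,C,A,H,D,E,G] q_used=3 → run F
t=8: queue=[B,C,A,H,D,E,G] q_used=0 → run B
t=9: queue=[B,C,A,H,D,E,G] q_used=1 → run B
t=10: queue=[B,C,A,H,D,E,G] q_used=2 → run B
t=11: queue=[B,C,A,H,D,E,G] q_used=3 → run B
t=12: queue=[C,A,H,D,E,G,B] q_used=0 → run C
t=13: queue=[C,A,H,D,E,G,B] q_used=1 → run C
t=14: queue=[C,A,H,D,E,G,B] q_used=2 → run C
t=15: queue=[C,A,H,D,E,G,B] q_used=3 → run C
t=16: queue=[A,H,D,E,G,B] q_used=0 → run A
t=17: queue=[A,H,D,E,G,B] q_used=1 → run A
t=18: queue=[H,D,E,G,B] q_used=0 → run H
t=19: queue=[H,D,E,G,B] q_used=1 → run H
t=20: queue=[H,D,E,G,B] q_used=2 → run H
t=21: queue=[H,D,E,G,B] q_used=3 → run H
t=22: queue=[D,E,G,B] q_used=0 → run D
t=23: queue=[D,E,G,B] q_used=1 → run D
t=24: queue=[D,E,G,B] q_used=2 → run D
t=25: queue=[D,E,G,B] q_used=3 → run D
t=26: queue=[E,G,B,D] q_used=0 → run E
t=27: queue=[E,G,B,D] q_used=1 → run E
t=28: queue=[G,B,D] q_used=0 → run G
t=29: queue=[G,B,D] q_used=1 → run G
t=30: queue=[G,B,D] q_used=2 → run G
t=31: queue=[G,B,D] q_used=3 → run G
t=32: queue=[B,D,G] q_used=0 → run B
t=33: queue=[D,G] q_used=0 → run D
t=34: queue=[D,G] q_used=1 → run D
t=35: queue=[D,G] q_used=2 → run D
t=36: queue=[D,G] q_used=3 → run D
t=37: queue=[G] q_used=0 → run G
t=38: queue=[G] q_used=1 → run G
t=39: (idle)
t=40: (idle)
t=41: (idle)
t=42: (idle)
t=43: (idle)

running at tick 37 = G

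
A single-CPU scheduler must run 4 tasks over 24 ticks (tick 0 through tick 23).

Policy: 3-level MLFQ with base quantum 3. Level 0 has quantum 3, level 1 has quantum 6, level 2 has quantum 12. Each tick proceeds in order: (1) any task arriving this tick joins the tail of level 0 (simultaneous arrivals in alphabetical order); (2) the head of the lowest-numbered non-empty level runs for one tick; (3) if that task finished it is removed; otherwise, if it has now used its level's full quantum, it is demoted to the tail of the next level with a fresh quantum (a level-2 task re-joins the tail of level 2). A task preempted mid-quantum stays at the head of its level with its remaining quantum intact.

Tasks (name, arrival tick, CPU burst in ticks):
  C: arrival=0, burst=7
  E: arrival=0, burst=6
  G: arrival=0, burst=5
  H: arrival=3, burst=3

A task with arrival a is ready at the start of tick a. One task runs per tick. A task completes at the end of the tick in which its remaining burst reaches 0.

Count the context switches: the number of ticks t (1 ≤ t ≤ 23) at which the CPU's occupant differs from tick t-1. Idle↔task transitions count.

t=0: L0/L1/L2 = CEG/-/- → run C
t=1: L0/L1/L2 = CEG/-/- → run C
t=2: L0/L1/L2 = CEG/-/- → run C
t=3: L0/L1/L2 = EGH/C/- → run E
t=4: L0/L1/L2 = EGH/C/- → run E
t=5: L0/L1/L2 = EGH/C/- → run E
t=6: L0/L1/L2 = GH/CE/- → run G
t=7: L0/L1/L2 = GH/CE/- → run G
t=8: L0/L1/L2 = GH/CE/- → run G
t=9: L0/L1/L2 = H/CEG/- → run H
t=10: L0/L1/L2 = H/CEG/- → run H
t=11: L0/L1/L2 = H/CEG/- → run H
t=12: L0/L1/L2 = -/CEG/- → run C
t=13: L0/L1/L2 = -/CEG/- → run C
t=14: L0/L1/L2 = -/CEG/- → run C
t=15: L0/L1/L2 = -/CEG/- → run C
t=16: L0/L1/L2 = -/EG/- → run E
t=17: L0/L1/L2 = -/EG/- → run E
t=18: L0/L1/L2 = -/EG/- → run E
t=19: L0/L1/L2 = -/G/- → run G
t=20: L0/L1/L2 = -/G/- → run G
t=21: (idle)
t=22: (idle)
t=23: (idle)

context switches = 7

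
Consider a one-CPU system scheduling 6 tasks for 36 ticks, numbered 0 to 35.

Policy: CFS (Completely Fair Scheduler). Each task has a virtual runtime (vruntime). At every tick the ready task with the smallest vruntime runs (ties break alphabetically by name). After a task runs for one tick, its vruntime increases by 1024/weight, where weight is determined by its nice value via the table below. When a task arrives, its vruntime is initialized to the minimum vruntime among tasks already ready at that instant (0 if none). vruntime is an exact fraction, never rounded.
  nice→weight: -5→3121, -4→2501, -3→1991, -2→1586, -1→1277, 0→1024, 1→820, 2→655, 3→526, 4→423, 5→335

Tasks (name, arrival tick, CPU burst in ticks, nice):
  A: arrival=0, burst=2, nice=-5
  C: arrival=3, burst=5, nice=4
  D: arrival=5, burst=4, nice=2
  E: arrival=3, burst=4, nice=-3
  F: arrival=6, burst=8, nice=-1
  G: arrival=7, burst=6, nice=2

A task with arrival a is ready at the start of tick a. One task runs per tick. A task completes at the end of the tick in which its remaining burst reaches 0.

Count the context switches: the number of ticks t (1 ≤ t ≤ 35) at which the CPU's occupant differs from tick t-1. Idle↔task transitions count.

t=0: vr[A=0] → run A
t=1: vr[A=1024/3121] → run A
t=2: (idle)
t=3: vr[C=0 E=0] → run C
t=4: vr[C=1024/423 E=0] → run E
t=5: vr[C=1024/423 D=1024/1991 E=1024/1991] → run D
t=6: vr[C=1024/423 D=2709504/1304105 E=1024/1991 F=1024/1991] → run E
t=7: vr[C=1024/423 D=2709504/1304105 E=2048/1991 F=1024/1991 G=1024/1991] → run F
t=8: vr[C=1024/423 D=2709504/1304105 E=2048/1991 F=3346432/2542507 G=1024/1991] → run G
t=9: vr[C=1024/423 D=2709504/1304105 E=2048/1991 F=3346432/2542507 G=2709504/1304105] → run E
t=10: vr[C=1024/423 D=2709504/1304105 E=3072/1991 F=3346432/2542507 G=2709504/1304105] → run F
t=11: vr[C=1024/423 D=2709504/1304105 E=3072/1991 F=5385216/2542507 G=2709504/1304105] → run E
t=12: vr[C=1024/423 D=2709504/1304105 F=5385216/2542507 G=2709504/1304105] → run D
t=13: vr[C=1024/423 D=4748288/1304105 F=5385216/2542507 G=2709504/1304105] → run G
t=14: vr[C=1024/423 D=4748288/1304105 F=5385216/2542507 G=4748288/1304105] → run F
t=15: vr[C=1024/423 D=4748288/1304105 F=7424000/2542507 G=4748288/1304105] → run C
t=16: vr[C=2048/423 D=4748288/1304105 F=7424000/2542507 G=4748288/1304105] → run F
t=17: vr[C=2048/423 D=4748288/1304105 F=9462784/2542507 G=4748288/1304105] → run D
t=18: vr[C=2048/423 D=6787072/1304105 F=9462784/2542507 G=4748288/1304105] → run G
t=19: vr[C=2048/423 D=6787072/1304105 F=9462784/2542507 G=6787072/1304105] → run F
t=20: vr[C=2048/423 D=6787072/1304105 F=11501568/2542507 G=6787072/1304105] → run F
t=21: vr[C=2048/423 D=6787072/1304105 F=13540352/2542507 G=6787072/1304105] → run C
t=22: vr[C=1024/141 D=6787072/1304105 F=13540352/2542507 G=6787072/1304105] → run D
t=23: vr[C=1024/141 F=13540352/2542507 G=6787072/1304105] → run G
t=24: vr[C=1024/141 F=13540352/2542507 G=8825856/1304105] → run F
t=25: vr[C=1024/141 F=15579136/2542507 G=8825856/1304105] → run F
t=26: vr[C=1024/141 G=8825856/1304105] → run G
t=27: vr[C=1024/141 G=2172928/260821] → run C
t=28: vr[C=4096/423 G=2172928/260821] → run G
t=29: vr[C=4096/423] → run C
t=30: (idle)
t=31: (idle)
t=32: (idle)
t=33: (idle)
t=34: (idle)
t=35: (idle)

context switches = 27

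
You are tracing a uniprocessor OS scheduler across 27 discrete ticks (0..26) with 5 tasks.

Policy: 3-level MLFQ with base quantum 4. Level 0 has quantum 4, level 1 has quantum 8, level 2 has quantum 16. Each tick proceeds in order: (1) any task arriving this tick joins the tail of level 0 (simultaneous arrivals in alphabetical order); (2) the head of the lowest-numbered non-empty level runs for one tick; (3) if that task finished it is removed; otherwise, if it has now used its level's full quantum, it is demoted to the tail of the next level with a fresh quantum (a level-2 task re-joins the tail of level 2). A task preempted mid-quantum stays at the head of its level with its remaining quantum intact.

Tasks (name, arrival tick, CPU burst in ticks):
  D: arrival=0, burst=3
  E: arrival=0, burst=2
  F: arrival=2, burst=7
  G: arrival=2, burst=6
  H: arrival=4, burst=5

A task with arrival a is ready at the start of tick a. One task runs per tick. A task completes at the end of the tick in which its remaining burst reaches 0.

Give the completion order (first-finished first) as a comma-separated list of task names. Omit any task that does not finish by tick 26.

completion order = D, E, F, G, H

t=0: L0/L1/L2 = DE/-/- → run D
t=1: L0/L1/L2 = DE/-/- → run D
t=2: L0/L1/L2 = DEFG/-/- → run D
t=3: L0/L1/L2 = EFG/-/- → run E
t=4: L0/L1/L2 = EFGH/-/- → run E
t=5: L0/L1/L2 = FGH/-/- → run F
t=6: L0/L1/L2 = FGH/-/- → run F
t=7: L0/L1/L2 = FGH/-/- → run F
t=8: L0/L1/L2 = FGH/-/- → run F
t=9: L0/L1/L2 = GH/F/- → run G
t=10: L0/L1/L2 = GH/F/- → run G
t=11: L0/L1/L2 = GH/F/- → run G
t=12: L0/L1/L2 = GH/F/- → run G
t=13: L0/L1/L2 = H/FG/- → run H
t=14: L0/L1/L2 = H/FG/- → run H
t=15: L0/L1/L2 = H/FG/- → run H
t=16: L0/L1/L2 = H/FG/- → run H
t=17: L0/L1/L2 = -/FGH/- → run F
t=18: L0/L1/L2 = -/FGH/- → run F
t=19: L0/L1/L2 = -/FGH/- → run F
t=20: L0/L1/L2 = -/GH/- → run G
t=21: L0/L1/L2 = -/GH/- → run G
t=22: L0/L1/L2 = -/H/- → run H
t=23: (idle)
t=24: (idle)
t=25: (idle)
t=26: (idle)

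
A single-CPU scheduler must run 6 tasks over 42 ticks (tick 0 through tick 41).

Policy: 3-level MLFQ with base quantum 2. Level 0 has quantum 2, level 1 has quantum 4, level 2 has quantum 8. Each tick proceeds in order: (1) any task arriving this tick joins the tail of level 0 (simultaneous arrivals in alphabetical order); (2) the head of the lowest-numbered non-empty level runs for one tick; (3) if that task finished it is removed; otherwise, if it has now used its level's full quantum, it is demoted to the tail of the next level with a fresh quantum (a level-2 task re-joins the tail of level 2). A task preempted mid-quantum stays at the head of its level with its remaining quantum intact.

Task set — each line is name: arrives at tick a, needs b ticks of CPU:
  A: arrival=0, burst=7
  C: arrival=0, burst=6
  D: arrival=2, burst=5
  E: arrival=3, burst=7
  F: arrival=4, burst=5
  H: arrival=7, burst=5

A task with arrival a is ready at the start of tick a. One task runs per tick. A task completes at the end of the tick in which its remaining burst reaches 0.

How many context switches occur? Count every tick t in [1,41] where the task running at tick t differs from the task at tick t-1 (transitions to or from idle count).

context switches = 14

t=0: L0/L1/L2 = AC/-/- → run A
t=1: L0/L1/L2 = AC/-/- → run A
t=2: L0/L1/L2 = CD/A/- → run C
t=3: L0/L1/L2 = CDE/A/- → run C
t=4: L0/L1/L2 = DEF/AC/- → run D
t=5: L0/L1/L2 = DEF/AC/- → run D
t=6: L0/L1/L2 = EF/ACD/- → run E
t=7: L0/L1/L2 = EFH/ACD/- → run E
t=8: L0/L1/L2 = FH/ACDE/- → run F
t=9: L0/L1/L2 = FH/ACDE/- → run F
t=10: L0/L1/L2 = H/ACDEF/- → run H
t=11: L0/L1/L2 = H/ACDEF/- → run H
t=12: L0/L1/L2 = -/ACDEFH/- → run A
t=13: L0/L1/L2 = -/ACDEFH/- → run A
t=14: L0/L1/L2 = -/ACDEFH/- → run A
t=15: L0/L1/L2 = -/ACDEFH/- → run A
t=16: L0/L1/L2 = -/CDEFH/A → run C
t=17: L0/L1/L2 = -/CDEFH/A → run C
t=18: L0/L1/L2 = -/CDEFH/A → run C
t=19: L0/L1/L2 = -/CDEFH/A → run C
t=20: L0/L1/L2 = -/DEFH/A → run D
t=21: L0/L1/L2 = -/DEFH/A → run D
t=22: L0/L1/L2 = -/DEFH/A → run D
t=23: L0/L1/L2 = -/EFH/A → run E
t=24: L0/L1/L2 = -/EFH/A → run E
t=25: L0/L1/L2 = -/EFH/A → run E
t=26: L0/L1/L2 = -/EFH/A → run E
t=27: L0/L1/L2 = -/FH/AE → run F
t=28: L0/L1/L2 = -/FH/AE → run F
t=29: L0/L1/L2 = -/FH/AE → run F
t=30: L0/L1/L2 = -/H/AE → run H
t=31: L0/L1/L2 = -/H/AE → run H
t=32: L0/L1/L2 = -/H/AE → run H
t=33: L0/L1/L2 = -/-/AE → run A
t=34: L0/L1/L2 = -/-/E → run E
t=35: (idle)
t=36: (idle)
t=37: (idle)
t=38: (idle)
t=39: (idle)
t=40: (idle)
t=41: (idle)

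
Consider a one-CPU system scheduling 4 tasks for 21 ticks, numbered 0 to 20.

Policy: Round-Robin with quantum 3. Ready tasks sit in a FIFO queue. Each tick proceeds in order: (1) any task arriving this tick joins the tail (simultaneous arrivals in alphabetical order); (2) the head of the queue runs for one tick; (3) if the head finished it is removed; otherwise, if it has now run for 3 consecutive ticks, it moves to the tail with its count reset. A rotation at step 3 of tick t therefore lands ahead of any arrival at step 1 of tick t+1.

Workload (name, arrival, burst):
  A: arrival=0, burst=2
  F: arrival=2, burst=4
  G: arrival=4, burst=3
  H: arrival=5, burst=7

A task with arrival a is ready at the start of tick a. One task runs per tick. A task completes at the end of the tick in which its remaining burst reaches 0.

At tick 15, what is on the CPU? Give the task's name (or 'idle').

running at tick 15 = H

t=0: queue=[A] q_used=0 → run A
t=1: queue=[A] q_used=1 → run A
t=2: queue=[F] q_used=0 → run F
t=3: queue=[F] q_used=1 → run F
t=4: queue=[F,G] q_used=2 → run F
t=5: queue=[G,F,H] q_used=0 → run G
t=6: queue=[G,F,H] q_used=1 → run G
t=7: queue=[G,F,H] q_used=2 → run G
t=8: queue=[F,H] q_used=0 → run F
t=9: queue=[H] q_used=0 → run H
t=10: queue=[H] q_used=1 → run H
t=11: queue=[H] q_used=2 → run H
t=12: queue=[H] q_used=0 → run H
t=13: queue=[H] q_used=1 → run H
t=14: queue=[H] q_used=2 → run H
t=15: queue=[H] q_used=0 → run H
t=16: (idle)
t=17: (idle)
t=18: (idle)
t=19: (idle)
t=20: (idle)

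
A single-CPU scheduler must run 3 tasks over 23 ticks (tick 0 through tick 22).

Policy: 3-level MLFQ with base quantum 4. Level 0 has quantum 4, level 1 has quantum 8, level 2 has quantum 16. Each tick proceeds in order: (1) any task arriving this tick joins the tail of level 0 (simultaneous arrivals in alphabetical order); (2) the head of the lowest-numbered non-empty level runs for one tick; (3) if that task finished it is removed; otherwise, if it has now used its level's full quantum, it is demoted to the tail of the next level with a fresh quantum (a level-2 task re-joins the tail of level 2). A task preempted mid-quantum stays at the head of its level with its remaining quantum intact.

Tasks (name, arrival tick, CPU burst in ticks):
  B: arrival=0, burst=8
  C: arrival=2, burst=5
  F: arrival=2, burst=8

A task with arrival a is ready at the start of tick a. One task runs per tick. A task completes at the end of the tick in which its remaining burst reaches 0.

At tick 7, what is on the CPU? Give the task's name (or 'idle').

running at tick 7 = C

t=0: L0/L1/L2 = B/-/- → run B
t=1: L0/L1/L2 = B/-/- → run B
t=2: L0/L1/L2 = BCF/-/- → run B
t=3: L0/L1/L2 = BCF/-/- → run B
t=4: L0/L1/L2 = CF/B/- → run C
t=5: L0/L1/L2 = CF/B/- → run C
t=6: L0/L1/L2 = CF/B/- → run C
t=7: L0/L1/L2 = CF/B/- → run C
t=8: L0/L1/L2 = F/BC/- → run F
t=9: L0/L1/L2 = F/BC/- → run F
t=10: L0/L1/L2 = F/BC/- → run F
t=11: L0/L1/L2 = F/BC/- → run F
t=12: L0/L1/L2 = -/BCF/- → run B
t=13: L0/L1/L2 = -/BCF/- → run B
t=14: L0/L1/L2 = -/BCF/- → run B
t=15: L0/L1/L2 = -/BCF/- → run B
t=16: L0/L1/L2 = -/CF/- → run C
t=17: L0/L1/L2 = -/F/- → run F
t=18: L0/L1/L2 = -/F/- → run F
t=19: L0/L1/L2 = -/F/- → run F
t=20: L0/L1/L2 = -/F/- → run F
t=21: (idle)
t=22: (idle)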